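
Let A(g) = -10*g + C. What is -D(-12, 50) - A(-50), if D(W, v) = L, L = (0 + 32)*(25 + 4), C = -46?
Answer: -1382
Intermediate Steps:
L = 928 (L = 32*29 = 928)
D(W, v) = 928
A(g) = -46 - 10*g (A(g) = -10*g - 46 = -46 - 10*g)
-D(-12, 50) - A(-50) = -1*928 - (-46 - 10*(-50)) = -928 - (-46 + 500) = -928 - 1*454 = -928 - 454 = -1382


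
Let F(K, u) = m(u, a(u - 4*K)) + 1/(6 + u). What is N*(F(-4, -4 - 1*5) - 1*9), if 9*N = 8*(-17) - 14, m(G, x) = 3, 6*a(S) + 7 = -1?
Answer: 950/9 ≈ 105.56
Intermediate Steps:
a(S) = -4/3 (a(S) = -7/6 + (1/6)*(-1) = -7/6 - 1/6 = -4/3)
F(K, u) = 3 + 1/(6 + u)
N = -50/3 (N = (8*(-17) - 14)/9 = (-136 - 14)/9 = (1/9)*(-150) = -50/3 ≈ -16.667)
N*(F(-4, -4 - 1*5) - 1*9) = -50*((19 + 3*(-4 - 1*5))/(6 + (-4 - 1*5)) - 1*9)/3 = -50*((19 + 3*(-4 - 5))/(6 + (-4 - 5)) - 9)/3 = -50*((19 + 3*(-9))/(6 - 9) - 9)/3 = -50*((19 - 27)/(-3) - 9)/3 = -50*(-1/3*(-8) - 9)/3 = -50*(8/3 - 9)/3 = -50/3*(-19/3) = 950/9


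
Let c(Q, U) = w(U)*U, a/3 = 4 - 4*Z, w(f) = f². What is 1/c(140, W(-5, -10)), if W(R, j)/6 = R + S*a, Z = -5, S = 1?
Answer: 1/64964808 ≈ 1.5393e-8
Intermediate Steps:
a = 72 (a = 3*(4 - 4*(-5)) = 3*(4 + 20) = 3*24 = 72)
W(R, j) = 432 + 6*R (W(R, j) = 6*(R + 1*72) = 6*(R + 72) = 6*(72 + R) = 432 + 6*R)
c(Q, U) = U³ (c(Q, U) = U²*U = U³)
1/c(140, W(-5, -10)) = 1/((432 + 6*(-5))³) = 1/((432 - 30)³) = 1/(402³) = 1/64964808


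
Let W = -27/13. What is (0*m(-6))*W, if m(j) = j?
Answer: 0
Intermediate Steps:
W = -27/13 (W = -27*1/13 = -27/13 ≈ -2.0769)
(0*m(-6))*W = (0*(-6))*(-27/13) = 0*(-27/13) = 0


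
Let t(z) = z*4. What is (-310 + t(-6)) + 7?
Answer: -327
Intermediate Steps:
t(z) = 4*z
(-310 + t(-6)) + 7 = (-310 + 4*(-6)) + 7 = (-310 - 24) + 7 = -334 + 7 = -327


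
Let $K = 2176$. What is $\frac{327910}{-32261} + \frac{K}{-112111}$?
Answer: $- \frac{36832517946}{3616812971} \approx -10.184$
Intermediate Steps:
$\frac{327910}{-32261} + \frac{K}{-112111} = \frac{327910}{-32261} + \frac{2176}{-112111} = 327910 \left(- \frac{1}{32261}\right) + 2176 \left(- \frac{1}{112111}\right) = - \frac{327910}{32261} - \frac{2176}{112111} = - \frac{36832517946}{3616812971}$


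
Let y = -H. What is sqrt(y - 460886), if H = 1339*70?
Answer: 6*I*sqrt(15406) ≈ 744.73*I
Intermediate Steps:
H = 93730
y = -93730 (y = -1*93730 = -93730)
sqrt(y - 460886) = sqrt(-93730 - 460886) = sqrt(-554616) = 6*I*sqrt(15406)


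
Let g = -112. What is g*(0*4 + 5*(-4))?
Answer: 2240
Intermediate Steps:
g*(0*4 + 5*(-4)) = -112*(0*4 + 5*(-4)) = -112*(0 - 20) = -112*(-20) = 2240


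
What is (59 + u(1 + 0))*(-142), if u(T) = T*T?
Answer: -8520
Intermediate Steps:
u(T) = T²
(59 + u(1 + 0))*(-142) = (59 + (1 + 0)²)*(-142) = (59 + 1²)*(-142) = (59 + 1)*(-142) = 60*(-142) = -8520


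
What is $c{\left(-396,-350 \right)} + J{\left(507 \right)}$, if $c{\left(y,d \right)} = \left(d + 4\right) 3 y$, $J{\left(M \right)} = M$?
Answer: $411555$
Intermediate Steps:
$c{\left(y,d \right)} = y \left(12 + 3 d\right)$ ($c{\left(y,d \right)} = \left(4 + d\right) 3 y = \left(12 + 3 d\right) y = y \left(12 + 3 d\right)$)
$c{\left(-396,-350 \right)} + J{\left(507 \right)} = 3 \left(-396\right) \left(4 - 350\right) + 507 = 3 \left(-396\right) \left(-346\right) + 507 = 411048 + 507 = 411555$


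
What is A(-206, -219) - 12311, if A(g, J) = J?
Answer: -12530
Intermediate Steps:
A(-206, -219) - 12311 = -219 - 12311 = -12530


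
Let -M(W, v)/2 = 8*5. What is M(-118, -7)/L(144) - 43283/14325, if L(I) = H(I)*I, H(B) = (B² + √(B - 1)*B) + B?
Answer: -390460443667/129226168800 + 5*√143/27063072 ≈ -3.0215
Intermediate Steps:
M(W, v) = -80 (M(W, v) = -16*5 = -2*40 = -80)
H(B) = B + B² + B*√(-1 + B) (H(B) = (B² + √(-1 + B)*B) + B = (B² + B*√(-1 + B)) + B = B + B² + B*√(-1 + B))
L(I) = I²*(1 + I + √(-1 + I)) (L(I) = (I*(1 + I + √(-1 + I)))*I = I²*(1 + I + √(-1 + I)))
M(-118, -7)/L(144) - 43283/14325 = -80*1/(20736*(1 + 144 + √(-1 + 144))) - 43283/14325 = -80*1/(20736*(1 + 144 + √143)) - 43283*1/14325 = -80*1/(20736*(145 + √143)) - 43283/14325 = -80/(3006720 + 20736*√143) - 43283/14325 = -43283/14325 - 80/(3006720 + 20736*√143)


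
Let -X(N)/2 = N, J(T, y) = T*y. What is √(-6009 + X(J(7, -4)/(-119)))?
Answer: I*√1736737/17 ≈ 77.521*I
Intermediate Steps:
X(N) = -2*N
√(-6009 + X(J(7, -4)/(-119))) = √(-6009 - 2*7*(-4)/(-119)) = √(-6009 - (-56)*(-1)/119) = √(-6009 - 2*4/17) = √(-6009 - 8/17) = √(-102161/17) = I*√1736737/17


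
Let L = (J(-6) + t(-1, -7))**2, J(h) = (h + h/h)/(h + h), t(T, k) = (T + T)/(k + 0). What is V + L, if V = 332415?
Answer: 2345523721/7056 ≈ 3.3242e+5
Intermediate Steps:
t(T, k) = 2*T/k (t(T, k) = (2*T)/k = 2*T/k)
J(h) = (1 + h)/(2*h) (J(h) = (h + 1)/((2*h)) = (1 + h)*(1/(2*h)) = (1 + h)/(2*h))
L = 3481/7056 (L = ((1/2)*(1 - 6)/(-6) + 2*(-1)/(-7))**2 = ((1/2)*(-1/6)*(-5) + 2*(-1)*(-1/7))**2 = (5/12 + 2/7)**2 = (59/84)**2 = 3481/7056 ≈ 0.49334)
V + L = 332415 + 3481/7056 = 2345523721/7056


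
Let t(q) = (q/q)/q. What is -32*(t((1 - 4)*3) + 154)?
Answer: -44320/9 ≈ -4924.4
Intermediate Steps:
t(q) = 1/q
-32*(t((1 - 4)*3) + 154) = -32*(1/((1 - 4)*3) + 154) = -32*(1/(-3*3) + 154) = -32*(1/(-9) + 154) = -32*(-1/9 + 154) = -32*1385/9 = -44320/9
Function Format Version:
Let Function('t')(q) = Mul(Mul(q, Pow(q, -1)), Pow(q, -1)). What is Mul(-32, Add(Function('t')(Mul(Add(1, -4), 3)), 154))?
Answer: Rational(-44320, 9) ≈ -4924.4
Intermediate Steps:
Function('t')(q) = Pow(q, -1) (Function('t')(q) = Mul(1, Pow(q, -1)) = Pow(q, -1))
Mul(-32, Add(Function('t')(Mul(Add(1, -4), 3)), 154)) = Mul(-32, Add(Pow(Mul(Add(1, -4), 3), -1), 154)) = Mul(-32, Add(Pow(Mul(-3, 3), -1), 154)) = Mul(-32, Add(Pow(-9, -1), 154)) = Mul(-32, Add(Rational(-1, 9), 154)) = Mul(-32, Rational(1385, 9)) = Rational(-44320, 9)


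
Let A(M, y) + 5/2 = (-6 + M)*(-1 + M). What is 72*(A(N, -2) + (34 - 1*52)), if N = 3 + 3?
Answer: -1476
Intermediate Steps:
N = 6
A(M, y) = -5/2 + (-1 + M)*(-6 + M) (A(M, y) = -5/2 + (-6 + M)*(-1 + M) = -5/2 + (-1 + M)*(-6 + M))
72*(A(N, -2) + (34 - 1*52)) = 72*((7/2 + 6² - 7*6) + (34 - 1*52)) = 72*((7/2 + 36 - 42) + (34 - 52)) = 72*(-5/2 - 18) = 72*(-41/2) = -1476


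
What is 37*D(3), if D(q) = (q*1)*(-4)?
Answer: -444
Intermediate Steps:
D(q) = -4*q (D(q) = q*(-4) = -4*q)
37*D(3) = 37*(-4*3) = 37*(-12) = -444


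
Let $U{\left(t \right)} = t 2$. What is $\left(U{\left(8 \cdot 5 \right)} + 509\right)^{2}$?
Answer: $346921$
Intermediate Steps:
$U{\left(t \right)} = 2 t$
$\left(U{\left(8 \cdot 5 \right)} + 509\right)^{2} = \left(2 \cdot 8 \cdot 5 + 509\right)^{2} = \left(2 \cdot 40 + 509\right)^{2} = \left(80 + 509\right)^{2} = 589^{2} = 346921$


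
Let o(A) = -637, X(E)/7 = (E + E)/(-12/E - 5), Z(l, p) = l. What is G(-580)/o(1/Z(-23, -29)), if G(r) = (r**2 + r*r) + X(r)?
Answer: -243469500/229957 ≈ -1058.8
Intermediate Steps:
X(E) = 14*E/(-5 - 12/E) (X(E) = 7*((E + E)/(-12/E - 5)) = 7*((2*E)/(-5 - 12/E)) = 7*(2*E/(-5 - 12/E)) = 14*E/(-5 - 12/E))
G(r) = 2*r**2 - 14*r**2/(12 + 5*r) (G(r) = (r**2 + r*r) - 14*r**2/(12 + 5*r) = (r**2 + r**2) - 14*r**2/(12 + 5*r) = 2*r**2 - 14*r**2/(12 + 5*r))
G(-580)/o(1/Z(-23, -29)) = (10*(-580)**2*(1 - 580)/(12 + 5*(-580)))/(-637) = (10*336400*(-579)/(12 - 2900))*(-1/637) = (10*336400*(-579)/(-2888))*(-1/637) = (10*336400*(-1/2888)*(-579))*(-1/637) = (243469500/361)*(-1/637) = -243469500/229957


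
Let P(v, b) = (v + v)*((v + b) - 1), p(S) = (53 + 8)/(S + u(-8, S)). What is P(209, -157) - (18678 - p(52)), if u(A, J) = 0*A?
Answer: 137341/52 ≈ 2641.2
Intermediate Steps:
u(A, J) = 0
p(S) = 61/S (p(S) = (53 + 8)/(S + 0) = 61/S)
P(v, b) = 2*v*(-1 + b + v) (P(v, b) = (2*v)*((b + v) - 1) = (2*v)*(-1 + b + v) = 2*v*(-1 + b + v))
P(209, -157) - (18678 - p(52)) = 2*209*(-1 - 157 + 209) - (18678 - 61/52) = 2*209*51 - (18678 - 61/52) = 21318 - (18678 - 1*61/52) = 21318 - (18678 - 61/52) = 21318 - 1*971195/52 = 21318 - 971195/52 = 137341/52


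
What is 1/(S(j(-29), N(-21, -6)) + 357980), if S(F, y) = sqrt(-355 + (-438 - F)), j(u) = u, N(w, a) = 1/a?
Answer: 89495/32037420291 - I*sqrt(191)/64074840582 ≈ 2.7935e-6 - 2.1569e-10*I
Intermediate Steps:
S(F, y) = sqrt(-793 - F)
1/(S(j(-29), N(-21, -6)) + 357980) = 1/(sqrt(-793 - 1*(-29)) + 357980) = 1/(sqrt(-793 + 29) + 357980) = 1/(sqrt(-764) + 357980) = 1/(2*I*sqrt(191) + 357980) = 1/(357980 + 2*I*sqrt(191))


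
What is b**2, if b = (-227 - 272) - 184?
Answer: 466489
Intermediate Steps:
b = -683 (b = -499 - 184 = -683)
b**2 = (-683)**2 = 466489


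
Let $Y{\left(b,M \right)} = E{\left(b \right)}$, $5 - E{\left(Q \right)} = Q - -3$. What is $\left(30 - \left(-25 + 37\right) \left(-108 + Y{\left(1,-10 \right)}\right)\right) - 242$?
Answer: $1072$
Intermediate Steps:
$E{\left(Q \right)} = 2 - Q$ ($E{\left(Q \right)} = 5 - \left(Q - -3\right) = 5 - \left(Q + 3\right) = 5 - \left(3 + Q\right) = 2 - Q$)
$Y{\left(b,M \right)} = 2 - b$
$\left(30 - \left(-25 + 37\right) \left(-108 + Y{\left(1,-10 \right)}\right)\right) - 242 = \left(30 - \left(-25 + 37\right) \left(-108 + \left(2 - 1\right)\right)\right) - 242 = \left(30 - 12 \left(-108 + \left(2 - 1\right)\right)\right) - 242 = \left(30 - 12 \left(-108 + 1\right)\right) - 242 = \left(30 - 12 \left(-107\right)\right) - 242 = \left(30 - -1284\right) - 242 = \left(30 + 1284\right) - 242 = 1314 - 242 = 1072$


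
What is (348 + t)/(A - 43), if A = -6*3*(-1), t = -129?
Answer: -219/25 ≈ -8.7600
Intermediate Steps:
A = 18 (A = -18*(-1) = 18)
(348 + t)/(A - 43) = (348 - 129)/(18 - 43) = 219/(-25) = 219*(-1/25) = -219/25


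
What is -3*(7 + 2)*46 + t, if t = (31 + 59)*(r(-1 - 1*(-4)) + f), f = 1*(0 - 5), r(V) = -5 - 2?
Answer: -2322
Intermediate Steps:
r(V) = -7
f = -5 (f = 1*(-5) = -5)
t = -1080 (t = (31 + 59)*(-7 - 5) = 90*(-12) = -1080)
-3*(7 + 2)*46 + t = -3*(7 + 2)*46 - 1080 = -3*9*46 - 1080 = -27*46 - 1080 = -1242 - 1080 = -2322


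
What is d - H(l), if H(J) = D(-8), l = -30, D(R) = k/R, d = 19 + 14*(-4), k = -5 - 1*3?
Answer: -38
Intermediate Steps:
k = -8 (k = -5 - 3 = -8)
d = -37 (d = 19 - 56 = -37)
D(R) = -8/R
H(J) = 1 (H(J) = -8/(-8) = -8*(-⅛) = 1)
d - H(l) = -37 - 1*1 = -37 - 1 = -38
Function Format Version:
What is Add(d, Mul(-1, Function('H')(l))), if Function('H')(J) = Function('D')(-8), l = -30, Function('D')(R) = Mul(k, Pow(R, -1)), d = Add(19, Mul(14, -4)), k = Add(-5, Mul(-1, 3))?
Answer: -38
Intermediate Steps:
k = -8 (k = Add(-5, -3) = -8)
d = -37 (d = Add(19, -56) = -37)
Function('D')(R) = Mul(-8, Pow(R, -1))
Function('H')(J) = 1 (Function('H')(J) = Mul(-8, Pow(-8, -1)) = Mul(-8, Rational(-1, 8)) = 1)
Add(d, Mul(-1, Function('H')(l))) = Add(-37, Mul(-1, 1)) = Add(-37, -1) = -38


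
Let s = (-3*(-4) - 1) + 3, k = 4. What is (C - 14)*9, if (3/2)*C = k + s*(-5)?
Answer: -522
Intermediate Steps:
s = 14 (s = (12 - 1) + 3 = 11 + 3 = 14)
C = -44 (C = 2*(4 + 14*(-5))/3 = 2*(4 - 70)/3 = (2/3)*(-66) = -44)
(C - 14)*9 = (-44 - 14)*9 = -58*9 = -522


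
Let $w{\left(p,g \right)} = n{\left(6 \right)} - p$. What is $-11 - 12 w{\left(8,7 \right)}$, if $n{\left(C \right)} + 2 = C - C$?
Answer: $109$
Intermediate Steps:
$n{\left(C \right)} = -2$ ($n{\left(C \right)} = -2 + \left(C - C\right) = -2 + 0 = -2$)
$w{\left(p,g \right)} = -2 - p$
$-11 - 12 w{\left(8,7 \right)} = -11 - 12 \left(-2 - 8\right) = -11 - -120 = -11 + 120 = 109$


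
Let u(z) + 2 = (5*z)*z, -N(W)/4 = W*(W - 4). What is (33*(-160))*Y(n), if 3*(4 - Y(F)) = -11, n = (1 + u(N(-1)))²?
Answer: -40480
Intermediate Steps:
N(W) = -4*W*(-4 + W) (N(W) = -4*W*(W - 4) = -4*W*(-4 + W))
u(z) = -2 + 5*z² (u(z) = -2 + (5*z)*z = -2 + 5*z²)
n = 3996001 (n = (1 + (-2 + 5*(4*(-1)*(4 - 1*(-1)))²))² = (1 + (-2 + 5*(4*(-1)*(4 + 1))²))² = (1 + (-2 + 5*(4*(-1)*5)²))² = (1 + (-2 + 5*(-20)²))² = (1 + (-2 + 5*400))² = (1 + (-2 + 2000))² = (1 + 1998)² = 1999² = 3996001)
Y(F) = 23/3 (Y(F) = 4 - ⅓*(-11) = 4 + 11/3 = 23/3)
(33*(-160))*Y(n) = (33*(-160))*(23/3) = -5280*23/3 = -40480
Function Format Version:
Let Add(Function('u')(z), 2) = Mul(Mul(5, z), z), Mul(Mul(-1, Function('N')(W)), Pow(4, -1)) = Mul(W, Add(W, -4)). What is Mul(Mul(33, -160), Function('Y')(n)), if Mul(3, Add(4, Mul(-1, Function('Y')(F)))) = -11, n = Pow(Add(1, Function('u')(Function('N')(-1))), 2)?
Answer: -40480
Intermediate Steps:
Function('N')(W) = Mul(-4, W, Add(-4, W)) (Function('N')(W) = Mul(-4, Mul(W, Add(W, -4))) = Mul(-4, Mul(W, Add(-4, W))) = Mul(-4, W, Add(-4, W)))
Function('u')(z) = Add(-2, Mul(5, Pow(z, 2))) (Function('u')(z) = Add(-2, Mul(Mul(5, z), z)) = Add(-2, Mul(5, Pow(z, 2))))
n = 3996001 (n = Pow(Add(1, Add(-2, Mul(5, Pow(Mul(4, -1, Add(4, Mul(-1, -1))), 2)))), 2) = Pow(Add(1, Add(-2, Mul(5, Pow(Mul(4, -1, Add(4, 1)), 2)))), 2) = Pow(Add(1, Add(-2, Mul(5, Pow(Mul(4, -1, 5), 2)))), 2) = Pow(Add(1, Add(-2, Mul(5, Pow(-20, 2)))), 2) = Pow(Add(1, Add(-2, Mul(5, 400))), 2) = Pow(Add(1, Add(-2, 2000)), 2) = Pow(Add(1, 1998), 2) = Pow(1999, 2) = 3996001)
Function('Y')(F) = Rational(23, 3) (Function('Y')(F) = Add(4, Mul(Rational(-1, 3), -11)) = Add(4, Rational(11, 3)) = Rational(23, 3))
Mul(Mul(33, -160), Function('Y')(n)) = Mul(Mul(33, -160), Rational(23, 3)) = Mul(-5280, Rational(23, 3)) = -40480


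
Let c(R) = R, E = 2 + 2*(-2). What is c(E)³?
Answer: -8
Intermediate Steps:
E = -2 (E = 2 - 4 = -2)
c(E)³ = (-2)³ = -8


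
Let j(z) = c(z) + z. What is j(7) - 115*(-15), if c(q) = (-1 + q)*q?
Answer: 1774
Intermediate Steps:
c(q) = q*(-1 + q)
j(z) = z + z*(-1 + z) (j(z) = z*(-1 + z) + z = z + z*(-1 + z))
j(7) - 115*(-15) = 7² - 115*(-15) = 49 + 1725 = 1774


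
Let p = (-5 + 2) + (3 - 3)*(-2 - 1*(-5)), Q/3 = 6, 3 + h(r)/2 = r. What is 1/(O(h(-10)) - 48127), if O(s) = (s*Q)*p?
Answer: -1/46723 ≈ -2.1403e-5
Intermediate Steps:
h(r) = -6 + 2*r
Q = 18 (Q = 3*6 = 18)
p = -3 (p = -3 + 0*(-2 + 5) = -3 + 0*3 = -3 + 0 = -3)
O(s) = -54*s (O(s) = (s*18)*(-3) = (18*s)*(-3) = -54*s)
1/(O(h(-10)) - 48127) = 1/(-54*(-6 + 2*(-10)) - 48127) = 1/(-54*(-6 - 20) - 48127) = 1/(-54*(-26) - 48127) = 1/(1404 - 48127) = 1/(-46723) = -1/46723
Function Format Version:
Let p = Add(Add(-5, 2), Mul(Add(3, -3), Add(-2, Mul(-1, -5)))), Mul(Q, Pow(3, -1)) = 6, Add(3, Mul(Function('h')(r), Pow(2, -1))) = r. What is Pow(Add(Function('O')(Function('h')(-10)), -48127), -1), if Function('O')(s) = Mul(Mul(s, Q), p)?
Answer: Rational(-1, 46723) ≈ -2.1403e-5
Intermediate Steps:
Function('h')(r) = Add(-6, Mul(2, r))
Q = 18 (Q = Mul(3, 6) = 18)
p = -3 (p = Add(-3, Mul(0, Add(-2, 5))) = Add(-3, Mul(0, 3)) = Add(-3, 0) = -3)
Function('O')(s) = Mul(-54, s) (Function('O')(s) = Mul(Mul(s, 18), -3) = Mul(Mul(18, s), -3) = Mul(-54, s))
Pow(Add(Function('O')(Function('h')(-10)), -48127), -1) = Pow(Add(Mul(-54, Add(-6, Mul(2, -10))), -48127), -1) = Pow(Add(Mul(-54, Add(-6, -20)), -48127), -1) = Pow(Add(Mul(-54, -26), -48127), -1) = Pow(Add(1404, -48127), -1) = Pow(-46723, -1) = Rational(-1, 46723)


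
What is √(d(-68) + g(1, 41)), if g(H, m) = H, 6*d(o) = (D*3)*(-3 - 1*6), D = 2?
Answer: 2*I*√2 ≈ 2.8284*I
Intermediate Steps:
d(o) = -9 (d(o) = ((2*3)*(-3 - 1*6))/6 = (6*(-3 - 6))/6 = (6*(-9))/6 = (⅙)*(-54) = -9)
√(d(-68) + g(1, 41)) = √(-9 + 1) = √(-8) = 2*I*√2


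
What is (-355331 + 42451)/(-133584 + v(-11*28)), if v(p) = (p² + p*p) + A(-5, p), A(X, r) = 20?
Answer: -78220/14041 ≈ -5.5708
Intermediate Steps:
v(p) = 20 + 2*p² (v(p) = (p² + p*p) + 20 = (p² + p²) + 20 = 2*p² + 20 = 20 + 2*p²)
(-355331 + 42451)/(-133584 + v(-11*28)) = (-355331 + 42451)/(-133584 + (20 + 2*(-11*28)²)) = -312880/(-133584 + (20 + 2*(-308)²)) = -312880/(-133584 + (20 + 2*94864)) = -312880/(-133584 + (20 + 189728)) = -312880/(-133584 + 189748) = -312880/56164 = -312880*1/56164 = -78220/14041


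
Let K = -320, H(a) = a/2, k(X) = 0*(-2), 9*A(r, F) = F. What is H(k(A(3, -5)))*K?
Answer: 0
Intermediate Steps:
A(r, F) = F/9
k(X) = 0
H(a) = a/2 (H(a) = a*(1/2) = a/2)
H(k(A(3, -5)))*K = ((1/2)*0)*(-320) = 0*(-320) = 0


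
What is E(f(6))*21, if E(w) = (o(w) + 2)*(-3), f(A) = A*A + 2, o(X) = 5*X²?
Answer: -454986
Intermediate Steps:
f(A) = 2 + A² (f(A) = A² + 2 = 2 + A²)
E(w) = -6 - 15*w² (E(w) = (5*w² + 2)*(-3) = (2 + 5*w²)*(-3) = -6 - 15*w²)
E(f(6))*21 = (-6 - 15*(2 + 6²)²)*21 = (-6 - 15*(2 + 36)²)*21 = (-6 - 15*38²)*21 = (-6 - 15*1444)*21 = (-6 - 21660)*21 = -21666*21 = -454986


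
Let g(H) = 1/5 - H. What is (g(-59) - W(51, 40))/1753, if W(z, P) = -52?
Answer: 556/8765 ≈ 0.063434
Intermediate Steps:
g(H) = 1/5 - H
(g(-59) - W(51, 40))/1753 = ((1/5 - 1*(-59)) - 1*(-52))/1753 = ((1/5 + 59) + 52)*(1/1753) = (296/5 + 52)*(1/1753) = (556/5)*(1/1753) = 556/8765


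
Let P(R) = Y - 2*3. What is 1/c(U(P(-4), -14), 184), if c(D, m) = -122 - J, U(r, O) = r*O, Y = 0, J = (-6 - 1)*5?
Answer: -1/87 ≈ -0.011494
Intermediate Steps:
J = -35 (J = -7*5 = -35)
P(R) = -6 (P(R) = 0 - 2*3 = 0 - 6 = -6)
U(r, O) = O*r
c(D, m) = -87 (c(D, m) = -122 - 1*(-35) = -122 + 35 = -87)
1/c(U(P(-4), -14), 184) = 1/(-87) = -1/87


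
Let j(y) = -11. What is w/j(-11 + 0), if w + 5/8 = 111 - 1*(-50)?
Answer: -1283/88 ≈ -14.580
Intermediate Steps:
w = 1283/8 (w = -5/8 + (111 - 1*(-50)) = -5/8 + (111 + 50) = -5/8 + 161 = 1283/8 ≈ 160.38)
w/j(-11 + 0) = (1283/8)/(-11) = (1283/8)*(-1/11) = -1283/88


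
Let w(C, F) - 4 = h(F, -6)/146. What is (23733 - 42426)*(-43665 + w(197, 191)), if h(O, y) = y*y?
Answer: 59578983855/73 ≈ 8.1615e+8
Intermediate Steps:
h(O, y) = y**2
w(C, F) = 310/73 (w(C, F) = 4 + (-6)**2/146 = 4 + 36*(1/146) = 4 + 18/73 = 310/73)
(23733 - 42426)*(-43665 + w(197, 191)) = (23733 - 42426)*(-43665 + 310/73) = -18693*(-3187235/73) = 59578983855/73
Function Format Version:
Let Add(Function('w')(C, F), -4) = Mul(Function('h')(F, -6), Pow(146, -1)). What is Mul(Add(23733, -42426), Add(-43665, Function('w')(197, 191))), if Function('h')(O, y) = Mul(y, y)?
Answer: Rational(59578983855, 73) ≈ 8.1615e+8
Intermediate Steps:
Function('h')(O, y) = Pow(y, 2)
Function('w')(C, F) = Rational(310, 73) (Function('w')(C, F) = Add(4, Mul(Pow(-6, 2), Pow(146, -1))) = Add(4, Mul(36, Rational(1, 146))) = Add(4, Rational(18, 73)) = Rational(310, 73))
Mul(Add(23733, -42426), Add(-43665, Function('w')(197, 191))) = Mul(Add(23733, -42426), Add(-43665, Rational(310, 73))) = Mul(-18693, Rational(-3187235, 73)) = Rational(59578983855, 73)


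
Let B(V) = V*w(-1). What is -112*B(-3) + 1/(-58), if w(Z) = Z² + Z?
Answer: -1/58 ≈ -0.017241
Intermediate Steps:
w(Z) = Z + Z²
B(V) = 0 (B(V) = V*(-(1 - 1)) = V*(-1*0) = V*0 = 0)
-112*B(-3) + 1/(-58) = -112*0 + 1/(-58) = 0 - 1/58 = -1/58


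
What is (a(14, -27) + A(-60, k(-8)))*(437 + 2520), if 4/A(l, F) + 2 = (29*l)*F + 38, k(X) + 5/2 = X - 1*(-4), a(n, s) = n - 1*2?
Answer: 201306646/5673 ≈ 35485.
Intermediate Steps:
a(n, s) = -2 + n (a(n, s) = n - 2 = -2 + n)
k(X) = 3/2 + X (k(X) = -5/2 + (X - 1*(-4)) = -5/2 + (X + 4) = -5/2 + (4 + X) = 3/2 + X)
A(l, F) = 4/(36 + 29*F*l) (A(l, F) = 4/(-2 + ((29*l)*F + 38)) = 4/(-2 + (29*F*l + 38)) = 4/(-2 + (38 + 29*F*l)) = 4/(36 + 29*F*l))
(a(14, -27) + A(-60, k(-8)))*(437 + 2520) = ((-2 + 14) + 4/(36 + 29*(3/2 - 8)*(-60)))*(437 + 2520) = (12 + 4/(36 + 29*(-13/2)*(-60)))*2957 = (12 + 4/(36 + 11310))*2957 = (12 + 4/11346)*2957 = (12 + 4*(1/11346))*2957 = (12 + 2/5673)*2957 = (68078/5673)*2957 = 201306646/5673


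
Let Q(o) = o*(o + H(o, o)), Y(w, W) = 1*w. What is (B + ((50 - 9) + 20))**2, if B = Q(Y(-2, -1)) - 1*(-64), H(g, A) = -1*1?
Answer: 17161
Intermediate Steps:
Y(w, W) = w
H(g, A) = -1
Q(o) = o*(-1 + o) (Q(o) = o*(o - 1) = o*(-1 + o))
B = 70 (B = -2*(-1 - 2) - 1*(-64) = -2*(-3) + 64 = 6 + 64 = 70)
(B + ((50 - 9) + 20))**2 = (70 + ((50 - 9) + 20))**2 = (70 + (41 + 20))**2 = (70 + 61)**2 = 131**2 = 17161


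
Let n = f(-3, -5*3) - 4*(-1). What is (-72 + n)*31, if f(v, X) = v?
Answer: -2201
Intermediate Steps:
n = 1 (n = -3 - 4*(-1) = -3 + 4 = 1)
(-72 + n)*31 = (-72 + 1)*31 = -71*31 = -2201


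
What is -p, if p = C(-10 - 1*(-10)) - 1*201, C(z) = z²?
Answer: 201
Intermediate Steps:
p = -201 (p = (-10 - 1*(-10))² - 1*201 = (-10 + 10)² - 201 = 0² - 201 = 0 - 201 = -201)
-p = -1*(-201) = 201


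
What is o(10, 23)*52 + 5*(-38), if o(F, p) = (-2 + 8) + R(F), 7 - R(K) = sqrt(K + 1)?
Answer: 486 - 52*sqrt(11) ≈ 313.54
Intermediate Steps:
R(K) = 7 - sqrt(1 + K) (R(K) = 7 - sqrt(K + 1) = 7 - sqrt(1 + K))
o(F, p) = 13 - sqrt(1 + F) (o(F, p) = (-2 + 8) + (7 - sqrt(1 + F)) = 6 + (7 - sqrt(1 + F)) = 13 - sqrt(1 + F))
o(10, 23)*52 + 5*(-38) = (13 - sqrt(1 + 10))*52 + 5*(-38) = (13 - sqrt(11))*52 - 190 = (676 - 52*sqrt(11)) - 190 = 486 - 52*sqrt(11)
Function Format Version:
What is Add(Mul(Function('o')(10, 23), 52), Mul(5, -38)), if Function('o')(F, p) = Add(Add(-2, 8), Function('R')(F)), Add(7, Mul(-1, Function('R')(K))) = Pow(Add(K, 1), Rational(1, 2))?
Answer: Add(486, Mul(-52, Pow(11, Rational(1, 2)))) ≈ 313.54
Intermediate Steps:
Function('R')(K) = Add(7, Mul(-1, Pow(Add(1, K), Rational(1, 2)))) (Function('R')(K) = Add(7, Mul(-1, Pow(Add(K, 1), Rational(1, 2)))) = Add(7, Mul(-1, Pow(Add(1, K), Rational(1, 2)))))
Function('o')(F, p) = Add(13, Mul(-1, Pow(Add(1, F), Rational(1, 2)))) (Function('o')(F, p) = Add(Add(-2, 8), Add(7, Mul(-1, Pow(Add(1, F), Rational(1, 2))))) = Add(6, Add(7, Mul(-1, Pow(Add(1, F), Rational(1, 2))))) = Add(13, Mul(-1, Pow(Add(1, F), Rational(1, 2)))))
Add(Mul(Function('o')(10, 23), 52), Mul(5, -38)) = Add(Mul(Add(13, Mul(-1, Pow(Add(1, 10), Rational(1, 2)))), 52), Mul(5, -38)) = Add(Mul(Add(13, Mul(-1, Pow(11, Rational(1, 2)))), 52), -190) = Add(Add(676, Mul(-52, Pow(11, Rational(1, 2)))), -190) = Add(486, Mul(-52, Pow(11, Rational(1, 2))))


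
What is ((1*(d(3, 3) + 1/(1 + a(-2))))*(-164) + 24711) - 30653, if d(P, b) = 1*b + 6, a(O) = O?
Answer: -7254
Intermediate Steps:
d(P, b) = 6 + b (d(P, b) = b + 6 = 6 + b)
((1*(d(3, 3) + 1/(1 + a(-2))))*(-164) + 24711) - 30653 = ((1*((6 + 3) + 1/(1 - 2)))*(-164) + 24711) - 30653 = ((1*(9 + 1/(-1)))*(-164) + 24711) - 30653 = ((1*(9 - 1))*(-164) + 24711) - 30653 = ((1*8)*(-164) + 24711) - 30653 = (8*(-164) + 24711) - 30653 = (-1312 + 24711) - 30653 = 23399 - 30653 = -7254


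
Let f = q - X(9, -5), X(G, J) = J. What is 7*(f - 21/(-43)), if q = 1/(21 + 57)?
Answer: 129157/3354 ≈ 38.508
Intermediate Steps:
q = 1/78 ≈ 0.012821
f = 391/78 (f = 1/78 - 1*(-5) = 1/78 + 5 = 391/78 ≈ 5.0128)
7*(f - 21/(-43)) = 7*(391/78 - 21/(-43)) = 7*(391/78 - 21*(-1/43)) = 7*(391/78 + 21/43) = 7*(18451/3354) = 129157/3354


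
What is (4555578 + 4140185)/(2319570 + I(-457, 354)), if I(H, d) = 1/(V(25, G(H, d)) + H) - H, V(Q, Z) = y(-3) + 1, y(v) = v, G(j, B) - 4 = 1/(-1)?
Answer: 3991355217/1064892392 ≈ 3.7481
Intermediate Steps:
G(j, B) = 3 (G(j, B) = 4 + 1/(-1) = 4 - 1 = 3)
V(Q, Z) = -2 (V(Q, Z) = -3 + 1 = -2)
I(H, d) = 1/(-2 + H) - H
(4555578 + 4140185)/(2319570 + I(-457, 354)) = (4555578 + 4140185)/(2319570 + (1 - 1*(-457)**2 + 2*(-457))/(-2 - 457)) = 8695763/(2319570 + (1 - 1*208849 - 914)/(-459)) = 8695763/(2319570 - (1 - 208849 - 914)/459) = 8695763/(2319570 - 1/459*(-209762)) = 8695763/(2319570 + 209762/459) = 8695763/(1064892392/459) = 8695763*(459/1064892392) = 3991355217/1064892392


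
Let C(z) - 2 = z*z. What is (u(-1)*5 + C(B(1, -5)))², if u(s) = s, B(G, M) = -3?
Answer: 36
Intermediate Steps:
C(z) = 2 + z² (C(z) = 2 + z*z = 2 + z²)
(u(-1)*5 + C(B(1, -5)))² = (-1*5 + (2 + (-3)²))² = (-5 + (2 + 9))² = (-5 + 11)² = 6² = 36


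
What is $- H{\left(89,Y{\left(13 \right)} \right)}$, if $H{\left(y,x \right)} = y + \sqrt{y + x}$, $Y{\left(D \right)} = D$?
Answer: $-89 - \sqrt{102} \approx -99.099$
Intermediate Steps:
$H{\left(y,x \right)} = y + \sqrt{x + y}$
$- H{\left(89,Y{\left(13 \right)} \right)} = - (89 + \sqrt{13 + 89}) = - (89 + \sqrt{102}) = -89 - \sqrt{102}$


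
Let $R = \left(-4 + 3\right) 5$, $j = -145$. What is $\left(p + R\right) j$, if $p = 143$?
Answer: $-20010$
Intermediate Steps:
$R = -5$ ($R = \left(-1\right) 5 = -5$)
$\left(p + R\right) j = \left(143 - 5\right) \left(-145\right) = 138 \left(-145\right) = -20010$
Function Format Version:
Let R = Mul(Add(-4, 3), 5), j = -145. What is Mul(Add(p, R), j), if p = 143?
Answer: -20010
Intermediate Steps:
R = -5 (R = Mul(-1, 5) = -5)
Mul(Add(p, R), j) = Mul(Add(143, -5), -145) = Mul(138, -145) = -20010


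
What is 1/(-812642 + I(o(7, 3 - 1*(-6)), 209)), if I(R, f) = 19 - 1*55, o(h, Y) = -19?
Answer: -1/812678 ≈ -1.2305e-6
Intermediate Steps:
I(R, f) = -36 (I(R, f) = 19 - 55 = -36)
1/(-812642 + I(o(7, 3 - 1*(-6)), 209)) = 1/(-812642 - 36) = 1/(-812678) = -1/812678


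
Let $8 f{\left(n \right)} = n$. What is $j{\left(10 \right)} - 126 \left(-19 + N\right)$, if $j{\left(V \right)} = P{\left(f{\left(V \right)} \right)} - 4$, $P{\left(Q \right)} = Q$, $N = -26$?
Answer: $\frac{22669}{4} \approx 5667.3$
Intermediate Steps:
$f{\left(n \right)} = \frac{n}{8}$
$j{\left(V \right)} = -4 + \frac{V}{8}$ ($j{\left(V \right)} = \frac{V}{8} - 4 = -4 + \frac{V}{8}$)
$j{\left(10 \right)} - 126 \left(-19 + N\right) = \left(-4 + \frac{1}{8} \cdot 10\right) - 126 \left(-19 - 26\right) = \left(-4 + \frac{5}{4}\right) - -5670 = - \frac{11}{4} + 5670 = \frac{22669}{4}$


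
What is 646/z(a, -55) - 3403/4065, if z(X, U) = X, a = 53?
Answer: 2445631/215445 ≈ 11.352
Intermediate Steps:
646/z(a, -55) - 3403/4065 = 646/53 - 3403/4065 = 2445631/215445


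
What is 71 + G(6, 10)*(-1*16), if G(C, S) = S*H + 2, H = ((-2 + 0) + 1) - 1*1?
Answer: 359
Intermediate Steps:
H = -2 (H = (-2 + 1) - 1 = -1 - 1 = -2)
G(C, S) = 2 - 2*S (G(C, S) = S*(-2) + 2 = -2*S + 2 = 2 - 2*S)
71 + G(6, 10)*(-1*16) = 71 + (2 - 2*10)*(-1*16) = 71 + (2 - 20)*(-16) = 71 - 18*(-16) = 71 + 288 = 359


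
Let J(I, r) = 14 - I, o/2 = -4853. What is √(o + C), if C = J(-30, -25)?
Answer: I*√9662 ≈ 98.295*I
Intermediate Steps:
o = -9706 (o = 2*(-4853) = -9706)
C = 44 (C = 14 - 1*(-30) = 14 + 30 = 44)
√(o + C) = √(-9706 + 44) = √(-9662) = I*√9662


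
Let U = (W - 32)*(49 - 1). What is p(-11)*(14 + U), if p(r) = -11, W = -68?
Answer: 52646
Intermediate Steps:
U = -4800 (U = (-68 - 32)*(49 - 1) = -100*48 = -4800)
p(-11)*(14 + U) = -11*(14 - 4800) = -11*(-4786) = 52646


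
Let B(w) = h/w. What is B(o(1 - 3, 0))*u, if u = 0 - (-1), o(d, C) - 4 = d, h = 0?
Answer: 0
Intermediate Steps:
o(d, C) = 4 + d
B(w) = 0 (B(w) = 0/w = 0)
u = 1 (u = 0 - 1*(-1) = 0 + 1 = 1)
B(o(1 - 3, 0))*u = 0*1 = 0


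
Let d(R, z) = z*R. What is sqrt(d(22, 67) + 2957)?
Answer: sqrt(4431) ≈ 66.566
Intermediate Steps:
d(R, z) = R*z
sqrt(d(22, 67) + 2957) = sqrt(22*67 + 2957) = sqrt(1474 + 2957) = sqrt(4431)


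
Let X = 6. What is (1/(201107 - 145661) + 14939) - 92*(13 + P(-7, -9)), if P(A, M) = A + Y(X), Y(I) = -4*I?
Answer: 920126371/55446 ≈ 16595.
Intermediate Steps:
P(A, M) = -24 + A (P(A, M) = A - 4*6 = A - 24 = -24 + A)
(1/(201107 - 145661) + 14939) - 92*(13 + P(-7, -9)) = (1/(201107 - 145661) + 14939) - 92*(13 + (-24 - 7)) = (1/55446 + 14939) - 92*(13 - 31) = (1/55446 + 14939) - 92*(-18) = 828307795/55446 + 1656 = 920126371/55446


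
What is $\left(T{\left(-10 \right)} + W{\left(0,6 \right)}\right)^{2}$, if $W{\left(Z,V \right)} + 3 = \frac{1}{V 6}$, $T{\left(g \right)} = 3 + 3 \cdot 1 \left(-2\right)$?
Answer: $\frac{46225}{1296} \approx 35.667$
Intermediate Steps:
$T{\left(g \right)} = -3$ ($T{\left(g \right)} = 3 + 3 \left(-2\right) = 3 - 6 = -3$)
$W{\left(Z,V \right)} = -3 + \frac{1}{6 V}$ ($W{\left(Z,V \right)} = -3 + \frac{1}{V 6} = -3 + \frac{1}{6 V}$)
$\left(T{\left(-10 \right)} + W{\left(0,6 \right)}\right)^{2} = \left(-3 - \left(3 - \frac{1}{6 \cdot 6}\right)\right)^{2} = \left(-3 + \left(-3 + \frac{1}{6} \cdot \frac{1}{6}\right)\right)^{2} = \left(-3 + \left(-3 + \frac{1}{36}\right)\right)^{2} = \left(-3 - \frac{107}{36}\right)^{2} = \left(- \frac{215}{36}\right)^{2} = \frac{46225}{1296}$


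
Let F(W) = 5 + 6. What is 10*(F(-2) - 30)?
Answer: -190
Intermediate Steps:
F(W) = 11
10*(F(-2) - 30) = 10*(11 - 30) = 10*(-19) = -190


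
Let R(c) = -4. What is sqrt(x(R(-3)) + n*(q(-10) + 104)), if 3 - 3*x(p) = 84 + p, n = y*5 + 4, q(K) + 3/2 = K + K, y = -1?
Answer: I*sqrt(3894)/6 ≈ 10.4*I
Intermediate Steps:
q(K) = -3/2 + 2*K (q(K) = -3/2 + (K + K) = -3/2 + 2*K)
n = -1 (n = -1*5 + 4 = -5 + 4 = -1)
x(p) = -27 - p/3 (x(p) = 1 - (84 + p)/3 = 1 + (-28 - p/3) = -27 - p/3)
sqrt(x(R(-3)) + n*(q(-10) + 104)) = sqrt((-27 - 1/3*(-4)) - ((-3/2 + 2*(-10)) + 104)) = sqrt((-27 + 4/3) - ((-3/2 - 20) + 104)) = sqrt(-77/3 - (-43/2 + 104)) = sqrt(-77/3 - 1*165/2) = sqrt(-77/3 - 165/2) = sqrt(-649/6) = I*sqrt(3894)/6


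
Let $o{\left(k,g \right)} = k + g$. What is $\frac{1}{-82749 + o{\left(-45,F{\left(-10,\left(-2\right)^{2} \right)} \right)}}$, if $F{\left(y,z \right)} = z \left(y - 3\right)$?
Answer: $- \frac{1}{82846} \approx -1.2071 \cdot 10^{-5}$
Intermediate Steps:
$F{\left(y,z \right)} = z \left(-3 + y\right)$
$o{\left(k,g \right)} = g + k$
$\frac{1}{-82749 + o{\left(-45,F{\left(-10,\left(-2\right)^{2} \right)} \right)}} = \frac{1}{-82749 + \left(\left(-2\right)^{2} \left(-3 - 10\right) - 45\right)} = \frac{1}{-82749 + \left(4 \left(-13\right) - 45\right)} = \frac{1}{-82749 - 97} = \frac{1}{-82846} = - \frac{1}{82846}$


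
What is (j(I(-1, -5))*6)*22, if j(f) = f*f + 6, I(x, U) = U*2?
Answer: 13992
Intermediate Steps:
I(x, U) = 2*U
j(f) = 6 + f**2 (j(f) = f**2 + 6 = 6 + f**2)
(j(I(-1, -5))*6)*22 = ((6 + (2*(-5))**2)*6)*22 = ((6 + (-10)**2)*6)*22 = ((6 + 100)*6)*22 = (106*6)*22 = 636*22 = 13992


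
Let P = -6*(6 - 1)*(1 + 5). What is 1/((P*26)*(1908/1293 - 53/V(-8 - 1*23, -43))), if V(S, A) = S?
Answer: -13361/199176120 ≈ -6.7081e-5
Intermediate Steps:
P = -180 (P = -30*6 = -6*30 = -180)
1/((P*26)*(1908/1293 - 53/V(-8 - 1*23, -43))) = 1/((-180*26)*(1908/1293 - 53/(-8 - 1*23))) = 1/(-4680*(1908*(1/1293) - 53/(-8 - 23))) = 1/(-4680*(636/431 - 53/(-31))) = 1/(-4680*(636/431 - 53*(-1/31))) = 1/(-4680*(636/431 + 53/31)) = 1/(-4680*42559/13361) = 1/(-199176120/13361) = -13361/199176120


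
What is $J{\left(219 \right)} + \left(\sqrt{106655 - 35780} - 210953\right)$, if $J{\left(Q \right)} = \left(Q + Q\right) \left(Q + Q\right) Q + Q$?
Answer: $41803102 + 45 \sqrt{35} \approx 4.1803 \cdot 10^{7}$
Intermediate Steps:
$J{\left(Q \right)} = Q + 4 Q^{3}$ ($J{\left(Q \right)} = 2 Q 2 Q Q + Q = 4 Q^{2} Q + Q = 4 Q^{3} + Q = Q + 4 Q^{3}$)
$J{\left(219 \right)} + \left(\sqrt{106655 - 35780} - 210953\right) = \left(219 + 4 \cdot 219^{3}\right) + \left(\sqrt{106655 - 35780} - 210953\right) = \left(219 + 4 \cdot 10503459\right) - \left(210953 - \sqrt{70875}\right) = \left(219 + 42013836\right) - \left(210953 - 45 \sqrt{35}\right) = 42014055 - \left(210953 - 45 \sqrt{35}\right) = 41803102 + 45 \sqrt{35}$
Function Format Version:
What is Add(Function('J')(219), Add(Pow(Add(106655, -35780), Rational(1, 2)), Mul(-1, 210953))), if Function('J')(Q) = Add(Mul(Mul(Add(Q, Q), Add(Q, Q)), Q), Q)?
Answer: Add(41803102, Mul(45, Pow(35, Rational(1, 2)))) ≈ 4.1803e+7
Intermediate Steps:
Function('J')(Q) = Add(Q, Mul(4, Pow(Q, 3))) (Function('J')(Q) = Add(Mul(Mul(Mul(2, Q), Mul(2, Q)), Q), Q) = Add(Mul(Mul(4, Pow(Q, 2)), Q), Q) = Add(Mul(4, Pow(Q, 3)), Q) = Add(Q, Mul(4, Pow(Q, 3))))
Add(Function('J')(219), Add(Pow(Add(106655, -35780), Rational(1, 2)), Mul(-1, 210953))) = Add(Add(219, Mul(4, Pow(219, 3))), Add(Pow(Add(106655, -35780), Rational(1, 2)), Mul(-1, 210953))) = Add(Add(219, Mul(4, 10503459)), Add(Pow(70875, Rational(1, 2)), -210953)) = Add(Add(219, 42013836), Add(Mul(45, Pow(35, Rational(1, 2))), -210953)) = Add(42014055, Add(-210953, Mul(45, Pow(35, Rational(1, 2))))) = Add(41803102, Mul(45, Pow(35, Rational(1, 2))))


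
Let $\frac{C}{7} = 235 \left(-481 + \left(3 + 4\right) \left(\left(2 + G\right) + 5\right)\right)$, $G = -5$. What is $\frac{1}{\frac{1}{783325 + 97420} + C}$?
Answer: $- \frac{880745}{676601520174} \approx -1.3017 \cdot 10^{-6}$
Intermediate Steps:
$C = -768215$ ($C = 7 \cdot 235 \left(-481 + \left(3 + 4\right) \left(\left(2 - 5\right) + 5\right)\right) = 7 \cdot 235 \left(-481 + 7 \left(-3 + 5\right)\right) = 7 \cdot 235 \left(-481 + 7 \cdot 2\right) = 7 \cdot 235 \left(-481 + 14\right) = 7 \cdot 235 \left(-467\right) = 7 \left(-109745\right) = -768215$)
$\frac{1}{\frac{1}{783325 + 97420} + C} = \frac{1}{\frac{1}{783325 + 97420} - 768215} = \frac{1}{\frac{1}{880745} - 768215} = \frac{1}{- \frac{676601520174}{880745}} = - \frac{880745}{676601520174}$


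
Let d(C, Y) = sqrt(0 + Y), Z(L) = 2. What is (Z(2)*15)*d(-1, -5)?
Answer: 30*I*sqrt(5) ≈ 67.082*I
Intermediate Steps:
d(C, Y) = sqrt(Y)
(Z(2)*15)*d(-1, -5) = (2*15)*sqrt(-5) = 30*(I*sqrt(5)) = 30*I*sqrt(5)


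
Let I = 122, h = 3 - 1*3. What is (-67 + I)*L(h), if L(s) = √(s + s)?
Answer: 0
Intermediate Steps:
h = 0 (h = 3 - 3 = 0)
L(s) = √2*√s (L(s) = √(2*s) = √2*√s)
(-67 + I)*L(h) = (-67 + 122)*(√2*√0) = 55*(√2*0) = 55*0 = 0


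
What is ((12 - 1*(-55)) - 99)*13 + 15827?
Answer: 15411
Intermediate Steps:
((12 - 1*(-55)) - 99)*13 + 15827 = ((12 + 55) - 99)*13 + 15827 = (67 - 99)*13 + 15827 = -32*13 + 15827 = -416 + 15827 = 15411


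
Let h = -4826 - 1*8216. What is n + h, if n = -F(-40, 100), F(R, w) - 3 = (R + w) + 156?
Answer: -13261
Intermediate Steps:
F(R, w) = 159 + R + w (F(R, w) = 3 + ((R + w) + 156) = 3 + (156 + R + w) = 159 + R + w)
n = -219 (n = -(159 - 40 + 100) = -1*219 = -219)
h = -13042 (h = -4826 - 8216 = -13042)
n + h = -219 - 13042 = -13261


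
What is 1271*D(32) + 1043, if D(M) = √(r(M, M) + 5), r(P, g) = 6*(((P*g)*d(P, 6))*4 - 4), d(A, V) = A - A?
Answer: 1043 + 1271*I*√19 ≈ 1043.0 + 5540.2*I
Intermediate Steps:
d(A, V) = 0
r(P, g) = -24 (r(P, g) = 6*(((P*g)*0)*4 - 4) = 6*(0*4 - 4) = 6*(0 - 4) = 6*(-4) = -24)
D(M) = I*√19 (D(M) = √(-24 + 5) = √(-19) = I*√19)
1271*D(32) + 1043 = 1271*(I*√19) + 1043 = 1271*I*√19 + 1043 = 1043 + 1271*I*√19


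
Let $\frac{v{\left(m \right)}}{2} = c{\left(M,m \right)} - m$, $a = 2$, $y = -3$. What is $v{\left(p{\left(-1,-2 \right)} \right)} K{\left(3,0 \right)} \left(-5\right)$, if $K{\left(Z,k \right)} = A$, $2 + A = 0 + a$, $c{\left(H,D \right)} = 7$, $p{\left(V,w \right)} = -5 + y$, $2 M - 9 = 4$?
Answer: $0$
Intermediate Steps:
$M = \frac{13}{2}$ ($M = \frac{9}{2} + \frac{1}{2} \cdot 4 = \frac{9}{2} + 2 = \frac{13}{2} \approx 6.5$)
$p{\left(V,w \right)} = -8$ ($p{\left(V,w \right)} = -5 - 3 = -8$)
$A = 0$ ($A = -2 + \left(0 + 2\right) = -2 + 2 = 0$)
$v{\left(m \right)} = 14 - 2 m$ ($v{\left(m \right)} = 2 \left(7 - m\right) = 14 - 2 m$)
$K{\left(Z,k \right)} = 0$
$v{\left(p{\left(-1,-2 \right)} \right)} K{\left(3,0 \right)} \left(-5\right) = \left(14 - -16\right) 0 \left(-5\right) = \left(14 + 16\right) 0 = 30 \cdot 0 = 0$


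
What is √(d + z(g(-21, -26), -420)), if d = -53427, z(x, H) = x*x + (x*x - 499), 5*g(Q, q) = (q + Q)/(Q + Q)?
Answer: I*√2378132182/210 ≈ 232.22*I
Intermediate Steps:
g(Q, q) = (Q + q)/(10*Q) (g(Q, q) = ((q + Q)/(Q + Q))/5 = ((Q + q)/((2*Q)))/5 = ((Q + q)*(1/(2*Q)))/5 = ((Q + q)/(2*Q))/5 = (Q + q)/(10*Q))
z(x, H) = -499 + 2*x² (z(x, H) = x² + (x² - 499) = x² + (-499 + x²) = -499 + 2*x²)
√(d + z(g(-21, -26), -420)) = √(-53427 + (-499 + 2*((⅒)*(-21 - 26)/(-21))²)) = √(-53427 + (-499 + 2*((⅒)*(-1/21)*(-47))²)) = √(-53427 + (-499 + 2*(47/210)²)) = √(-53427 + (-499 + 2*(2209/44100))) = √(-53427 + (-499 + 2209/22050)) = √(-53427 - 11000741/22050) = √(-1189066091/22050) = I*√2378132182/210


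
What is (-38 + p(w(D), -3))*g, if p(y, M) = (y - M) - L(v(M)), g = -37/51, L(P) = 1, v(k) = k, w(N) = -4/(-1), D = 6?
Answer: 1184/51 ≈ 23.216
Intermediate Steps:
w(N) = 4 (w(N) = -4*(-1) = 4)
g = -37/51 (g = -37*1/51 = -37/51 ≈ -0.72549)
p(y, M) = -1 + y - M (p(y, M) = (y - M) - 1*1 = (y - M) - 1 = -1 + y - M)
(-38 + p(w(D), -3))*g = (-38 + (-1 + 4 - 1*(-3)))*(-37/51) = (-38 + (-1 + 4 + 3))*(-37/51) = (-38 + 6)*(-37/51) = -32*(-37/51) = 1184/51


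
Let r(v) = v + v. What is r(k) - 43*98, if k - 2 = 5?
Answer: -4200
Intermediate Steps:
k = 7 (k = 2 + 5 = 7)
r(v) = 2*v
r(k) - 43*98 = 2*7 - 43*98 = 14 - 4214 = -4200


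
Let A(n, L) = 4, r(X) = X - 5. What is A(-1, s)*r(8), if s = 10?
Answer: 12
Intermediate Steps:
r(X) = -5 + X
A(-1, s)*r(8) = 4*(-5 + 8) = 4*3 = 12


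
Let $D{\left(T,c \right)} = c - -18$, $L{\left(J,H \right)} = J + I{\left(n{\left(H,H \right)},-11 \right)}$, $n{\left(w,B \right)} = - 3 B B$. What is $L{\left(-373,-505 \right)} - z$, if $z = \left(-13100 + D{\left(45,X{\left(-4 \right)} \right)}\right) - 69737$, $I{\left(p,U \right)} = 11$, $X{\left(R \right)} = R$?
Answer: $82461$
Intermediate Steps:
$n{\left(w,B \right)} = - 3 B^{2}$
$L{\left(J,H \right)} = 11 + J$ ($L{\left(J,H \right)} = J + 11 = 11 + J$)
$D{\left(T,c \right)} = 18 + c$ ($D{\left(T,c \right)} = c + 18 = 18 + c$)
$z = -82823$ ($z = \left(-13100 + \left(18 - 4\right)\right) - 69737 = \left(-13100 + 14\right) - 69737 = -13086 - 69737 = -82823$)
$L{\left(-373,-505 \right)} - z = \left(11 - 373\right) - -82823 = -362 + 82823 = 82461$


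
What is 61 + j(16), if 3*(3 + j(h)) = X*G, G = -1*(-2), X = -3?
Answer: 56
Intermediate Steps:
G = 2
j(h) = -5 (j(h) = -3 + (-3*2)/3 = -3 + (⅓)*(-6) = -3 - 2 = -5)
61 + j(16) = 61 - 5 = 56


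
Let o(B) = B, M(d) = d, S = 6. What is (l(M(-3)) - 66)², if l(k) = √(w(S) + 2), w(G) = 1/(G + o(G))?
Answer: 52297/12 - 110*√3 ≈ 4167.6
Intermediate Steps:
w(G) = 1/(2*G) (w(G) = 1/(G + G) = 1/(2*G))
l(k) = 5*√3/6 (l(k) = √((½)/6 + 2) = √((½)*(⅙) + 2) = √(1/12 + 2) = √(25/12) = 5*√3/6)
(l(M(-3)) - 66)² = (5*√3/6 - 66)² = (-66 + 5*√3/6)²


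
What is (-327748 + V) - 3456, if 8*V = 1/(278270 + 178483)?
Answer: -1210227364895/3654024 ≈ -3.3120e+5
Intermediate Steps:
V = 1/3654024 (V = 1/(8*(278270 + 178483)) = (⅛)/456753 = (⅛)*(1/456753) = 1/3654024 ≈ 2.7367e-7)
(-327748 + V) - 3456 = (-327748 + 1/3654024) - 3456 = -1197599057951/3654024 - 3456 = -1210227364895/3654024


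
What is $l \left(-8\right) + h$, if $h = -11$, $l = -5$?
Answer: $29$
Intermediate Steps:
$l \left(-8\right) + h = \left(-5\right) \left(-8\right) - 11 = 40 - 11 = 29$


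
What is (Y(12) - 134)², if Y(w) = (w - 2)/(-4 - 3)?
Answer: 898704/49 ≈ 18341.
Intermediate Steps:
Y(w) = 2/7 - w/7 (Y(w) = (-2 + w)/(-7) = (-2 + w)*(-⅐) = 2/7 - w/7)
(Y(12) - 134)² = ((2/7 - ⅐*12) - 134)² = ((2/7 - 12/7) - 134)² = (-10/7 - 134)² = (-948/7)² = 898704/49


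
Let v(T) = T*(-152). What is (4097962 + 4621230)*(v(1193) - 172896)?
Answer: -3088616820544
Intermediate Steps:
v(T) = -152*T
(4097962 + 4621230)*(v(1193) - 172896) = (4097962 + 4621230)*(-152*1193 - 172896) = 8719192*(-181336 - 172896) = 8719192*(-354232) = -3088616820544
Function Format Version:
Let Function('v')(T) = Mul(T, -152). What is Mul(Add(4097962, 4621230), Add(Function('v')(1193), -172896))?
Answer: -3088616820544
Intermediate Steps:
Function('v')(T) = Mul(-152, T)
Mul(Add(4097962, 4621230), Add(Function('v')(1193), -172896)) = Mul(Add(4097962, 4621230), Add(Mul(-152, 1193), -172896)) = Mul(8719192, Add(-181336, -172896)) = Mul(8719192, -354232) = -3088616820544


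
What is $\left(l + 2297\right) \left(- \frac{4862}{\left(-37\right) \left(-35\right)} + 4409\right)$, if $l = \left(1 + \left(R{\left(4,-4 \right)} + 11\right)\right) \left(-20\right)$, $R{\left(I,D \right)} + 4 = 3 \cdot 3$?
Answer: $\frac{11164279901}{1295} \approx 8.6211 \cdot 10^{6}$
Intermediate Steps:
$R{\left(I,D \right)} = 5$ ($R{\left(I,D \right)} = -4 + 3 \cdot 3 = -4 + 9 = 5$)
$l = -340$ ($l = \left(1 + \left(5 + 11\right)\right) \left(-20\right) = \left(1 + 16\right) \left(-20\right) = 17 \left(-20\right) = -340$)
$\left(l + 2297\right) \left(- \frac{4862}{\left(-37\right) \left(-35\right)} + 4409\right) = \left(-340 + 2297\right) \left(- \frac{4862}{\left(-37\right) \left(-35\right)} + 4409\right) = 1957 \left(- \frac{4862}{1295} + 4409\right) = 1957 \cdot \frac{5704793}{1295} = \frac{11164279901}{1295}$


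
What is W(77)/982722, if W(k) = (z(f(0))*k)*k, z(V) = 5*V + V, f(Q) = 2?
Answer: 11858/163787 ≈ 0.072399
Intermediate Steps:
z(V) = 6*V
W(k) = 12*k² (W(k) = ((6*2)*k)*k = (12*k)*k = 12*k²)
W(77)/982722 = (12*77²)/982722 = (12*5929)*(1/982722) = 71148*(1/982722) = 11858/163787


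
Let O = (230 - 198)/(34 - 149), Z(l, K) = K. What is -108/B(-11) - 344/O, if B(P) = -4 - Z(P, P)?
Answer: 34183/28 ≈ 1220.8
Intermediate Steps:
O = -32/115 (O = 32/(-115) = 32*(-1/115) = -32/115 ≈ -0.27826)
B(P) = -4 - P
-108/B(-11) - 344/O = -108/(-4 - 1*(-11)) - 344/(-32/115) = -108/(-4 + 11) - 344*(-115/32) = -108/7 + 4945/4 = 34183/28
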